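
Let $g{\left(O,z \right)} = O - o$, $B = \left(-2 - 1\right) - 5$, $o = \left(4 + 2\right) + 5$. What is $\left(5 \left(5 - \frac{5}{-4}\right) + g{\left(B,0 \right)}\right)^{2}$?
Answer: $\frac{2401}{16} \approx 150.06$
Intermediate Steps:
$o = 11$ ($o = 6 + 5 = 11$)
$B = -8$ ($B = -3 - 5 = -8$)
$g{\left(O,z \right)} = -11 + O$ ($g{\left(O,z \right)} = O - 11 = -11 + O$)
$\left(5 \left(5 - \frac{5}{-4}\right) + g{\left(B,0 \right)}\right)^{2} = \left(5 \left(5 - \frac{5}{-4}\right) - 19\right)^{2} = \left(5 \left(5 - - \frac{5}{4}\right) - 19\right)^{2} = \left(5 \left(5 + \frac{5}{4}\right) - 19\right)^{2} = \left(5 \cdot \frac{25}{4} - 19\right)^{2} = \left(\frac{125}{4} - 19\right)^{2} = \left(\frac{49}{4}\right)^{2} = \frac{2401}{16}$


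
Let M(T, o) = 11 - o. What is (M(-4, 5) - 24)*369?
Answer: -6642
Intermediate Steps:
(M(-4, 5) - 24)*369 = ((11 - 1*5) - 24)*369 = ((11 - 5) - 24)*369 = (6 - 24)*369 = -18*369 = -6642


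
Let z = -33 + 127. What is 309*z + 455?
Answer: 29501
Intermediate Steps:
z = 94
309*z + 455 = 309*94 + 455 = 29046 + 455 = 29501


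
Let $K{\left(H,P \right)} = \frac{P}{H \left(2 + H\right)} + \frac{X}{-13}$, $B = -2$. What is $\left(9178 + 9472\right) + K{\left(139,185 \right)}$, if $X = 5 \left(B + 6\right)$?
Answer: $\frac{4751387975}{254787} \approx 18648.0$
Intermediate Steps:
$X = 20$ ($X = 5 \left(-2 + 6\right) = 5 \cdot 4 = 20$)
$K{\left(H,P \right)} = - \frac{20}{13} + \frac{P}{H \left(2 + H\right)}$ ($K{\left(H,P \right)} = \frac{P}{H \left(2 + H\right)} + \frac{20}{-13} = P \frac{1}{H \left(2 + H\right)} + 20 \left(- \frac{1}{13}\right) = \frac{P}{H \left(2 + H\right)} - \frac{20}{13} = - \frac{20}{13} + \frac{P}{H \left(2 + H\right)}$)
$\left(9178 + 9472\right) + K{\left(139,185 \right)} = \left(9178 + 9472\right) + \frac{\left(-40\right) 139 - 20 \cdot 139^{2} + 13 \cdot 185}{13 \cdot 139 \left(2 + 139\right)} = 18650 + \frac{1}{13} \cdot \frac{1}{139} \cdot \frac{1}{141} \left(-5560 - 386420 + 2405\right) = 18650 + \frac{1}{13} \cdot \frac{1}{139} \cdot \frac{1}{141} \left(-389575\right) = 18650 - \frac{389575}{254787} = \frac{4751387975}{254787}$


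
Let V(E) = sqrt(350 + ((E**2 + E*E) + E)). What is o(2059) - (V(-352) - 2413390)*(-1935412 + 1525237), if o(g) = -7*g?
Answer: -989912257663 + 1230525*sqrt(27534) ≈ -9.8971e+11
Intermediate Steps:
V(E) = sqrt(350 + E + 2*E**2) (V(E) = sqrt(350 + ((E**2 + E**2) + E)) = sqrt(350 + (2*E**2 + E)) = sqrt(350 + (E + 2*E**2)) = sqrt(350 + E + 2*E**2))
o(2059) - (V(-352) - 2413390)*(-1935412 + 1525237) = -7*2059 - (sqrt(350 - 352 + 2*(-352)**2) - 2413390)*(-1935412 + 1525237) = -14413 - (sqrt(350 - 352 + 2*123904) - 2413390)*(-410175) = -14413 - (sqrt(350 - 352 + 247808) - 2413390)*(-410175) = -14413 - (sqrt(247806) - 2413390)*(-410175) = -14413 - (3*sqrt(27534) - 2413390)*(-410175) = -14413 - (-2413390 + 3*sqrt(27534))*(-410175) = -14413 - (989912243250 - 1230525*sqrt(27534)) = -14413 + (-989912243250 + 1230525*sqrt(27534)) = -989912257663 + 1230525*sqrt(27534)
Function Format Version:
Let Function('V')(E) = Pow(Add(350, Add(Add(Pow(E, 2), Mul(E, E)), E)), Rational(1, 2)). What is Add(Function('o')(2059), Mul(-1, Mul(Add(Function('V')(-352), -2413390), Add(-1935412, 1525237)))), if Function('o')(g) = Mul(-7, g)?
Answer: Add(-989912257663, Mul(1230525, Pow(27534, Rational(1, 2)))) ≈ -9.8971e+11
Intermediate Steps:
Function('V')(E) = Pow(Add(350, E, Mul(2, Pow(E, 2))), Rational(1, 2)) (Function('V')(E) = Pow(Add(350, Add(Add(Pow(E, 2), Pow(E, 2)), E)), Rational(1, 2)) = Pow(Add(350, Add(Mul(2, Pow(E, 2)), E)), Rational(1, 2)) = Pow(Add(350, Add(E, Mul(2, Pow(E, 2)))), Rational(1, 2)) = Pow(Add(350, E, Mul(2, Pow(E, 2))), Rational(1, 2)))
Add(Function('o')(2059), Mul(-1, Mul(Add(Function('V')(-352), -2413390), Add(-1935412, 1525237)))) = Add(Mul(-7, 2059), Mul(-1, Mul(Add(Pow(Add(350, -352, Mul(2, Pow(-352, 2))), Rational(1, 2)), -2413390), Add(-1935412, 1525237)))) = Add(-14413, Mul(-1, Mul(Add(Pow(Add(350, -352, Mul(2, 123904)), Rational(1, 2)), -2413390), -410175))) = Add(-14413, Mul(-1, Mul(Add(Pow(Add(350, -352, 247808), Rational(1, 2)), -2413390), -410175))) = Add(-14413, Mul(-1, Mul(Add(Pow(247806, Rational(1, 2)), -2413390), -410175))) = Add(-14413, Mul(-1, Mul(Add(Mul(3, Pow(27534, Rational(1, 2))), -2413390), -410175))) = Add(-14413, Mul(-1, Mul(Add(-2413390, Mul(3, Pow(27534, Rational(1, 2)))), -410175))) = Add(-14413, Mul(-1, Add(989912243250, Mul(-1230525, Pow(27534, Rational(1, 2)))))) = Add(-14413, Add(-989912243250, Mul(1230525, Pow(27534, Rational(1, 2))))) = Add(-989912257663, Mul(1230525, Pow(27534, Rational(1, 2))))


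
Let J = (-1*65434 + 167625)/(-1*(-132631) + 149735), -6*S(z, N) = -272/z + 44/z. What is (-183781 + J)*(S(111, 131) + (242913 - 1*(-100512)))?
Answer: -1978187600623578515/31342626 ≈ -6.3115e+10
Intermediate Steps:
S(z, N) = 38/z (S(z, N) = -(-272/z + 44/z)/6 = -(-38)/z = 38/z)
J = 102191/282366 (J = (-65434 + 167625)/(132631 + 149735) = 102191/282366 ≈ 0.36191)
(-183781 + J)*(S(111, 131) + (242913 - 1*(-100512))) = (-183781 + 102191/282366)*(38/111 + (242913 - 1*(-100512))) = -51893403655*(38*(1/111) + (242913 + 100512))/282366 = -51893403655*(38/111 + 343425)/282366 = -51893403655/282366*38120213/111 = -1978187600623578515/31342626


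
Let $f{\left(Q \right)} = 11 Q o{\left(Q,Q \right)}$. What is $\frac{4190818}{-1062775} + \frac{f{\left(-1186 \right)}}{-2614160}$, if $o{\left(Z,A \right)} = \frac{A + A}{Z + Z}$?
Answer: $- \frac{1094160382023}{277826389400} \approx -3.9383$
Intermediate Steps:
$o{\left(Z,A \right)} = \frac{A}{Z}$ ($o{\left(Z,A \right)} = \frac{2 A}{2 Z} = 2 A \frac{1}{2 Z} = \frac{A}{Z}$)
$f{\left(Q \right)} = 11 Q$ ($f{\left(Q \right)} = 11 Q \frac{Q}{Q} = 11 Q 1 = 11 Q$)
$\frac{4190818}{-1062775} + \frac{f{\left(-1186 \right)}}{-2614160} = \frac{4190818}{-1062775} + \frac{11 \left(-1186\right)}{-2614160} = 4190818 \left(- \frac{1}{1062775}\right) - - \frac{6523}{1307080} = - \frac{4190818}{1062775} + \frac{6523}{1307080} = - \frac{1094160382023}{277826389400}$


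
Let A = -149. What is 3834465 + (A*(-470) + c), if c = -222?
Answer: 3904273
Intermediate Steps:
3834465 + (A*(-470) + c) = 3834465 + (-149*(-470) - 222) = 3834465 + (70030 - 222) = 3834465 + 69808 = 3904273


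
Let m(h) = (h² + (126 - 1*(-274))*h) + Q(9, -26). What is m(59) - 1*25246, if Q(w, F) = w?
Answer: 1844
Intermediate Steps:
m(h) = 9 + h² + 400*h (m(h) = (h² + (126 - 1*(-274))*h) + 9 = (h² + (126 + 274)*h) + 9 = (h² + 400*h) + 9 = 9 + h² + 400*h)
m(59) - 1*25246 = (9 + 59² + 400*59) - 1*25246 = (9 + 3481 + 23600) - 25246 = 27090 - 25246 = 1844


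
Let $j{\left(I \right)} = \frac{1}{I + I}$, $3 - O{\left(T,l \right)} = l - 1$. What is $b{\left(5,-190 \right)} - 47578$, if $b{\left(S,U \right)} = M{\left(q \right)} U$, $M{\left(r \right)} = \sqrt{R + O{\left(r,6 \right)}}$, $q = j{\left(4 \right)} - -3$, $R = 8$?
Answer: $-47578 - 190 \sqrt{6} \approx -48043.0$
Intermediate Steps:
$O{\left(T,l \right)} = 4 - l$ ($O{\left(T,l \right)} = 3 - \left(l - 1\right) = 3 - \left(-1 + l\right) = 4 - l$)
$j{\left(I \right)} = \frac{1}{2 I}$
$q = \frac{25}{8}$ ($q = \frac{1}{2 \cdot 4} - -3 = \frac{1}{2} \cdot \frac{1}{4} + 3 = \frac{1}{8} + 3 = \frac{25}{8} \approx 3.125$)
$M{\left(r \right)} = \sqrt{6}$ ($M{\left(r \right)} = \sqrt{8 + \left(4 - 6\right)} = \sqrt{8 - 2} = \sqrt{6}$)
$b{\left(S,U \right)} = U \sqrt{6}$ ($b{\left(S,U \right)} = \sqrt{6} U = U \sqrt{6}$)
$b{\left(5,-190 \right)} - 47578 = - 190 \sqrt{6} - 47578 = -47578 - 190 \sqrt{6}$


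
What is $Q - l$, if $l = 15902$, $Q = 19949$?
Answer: $4047$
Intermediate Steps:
$Q - l = 19949 - 15902 = 4047$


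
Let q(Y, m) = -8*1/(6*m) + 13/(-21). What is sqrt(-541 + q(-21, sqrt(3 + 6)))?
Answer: 5*I*sqrt(9562)/21 ≈ 23.282*I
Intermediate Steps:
q(Y, m) = -13/21 - 4/(3*m) (q(Y, m) = -4/(3*m) + 13*(-1/21) = -4/(3*m) - 13/21 = -13/21 - 4/(3*m))
sqrt(-541 + q(-21, sqrt(3 + 6))) = sqrt(-541 + (-28 - 13*sqrt(3 + 6))/(21*(sqrt(3 + 6)))) = sqrt(-541 + (-28 - 13*sqrt(9))/(21*(sqrt(9)))) = sqrt(-541 + (1/21)*(-28 - 13*3)/3) = sqrt(-541 + (1/21)*(1/3)*(-28 - 39)) = sqrt(-541 + (1/21)*(1/3)*(-67)) = sqrt(-541 - 67/63) = sqrt(-34150/63) = 5*I*sqrt(9562)/21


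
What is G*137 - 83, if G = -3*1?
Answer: -494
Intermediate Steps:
G = -3
G*137 - 83 = -3*137 - 83 = -411 - 83 = -494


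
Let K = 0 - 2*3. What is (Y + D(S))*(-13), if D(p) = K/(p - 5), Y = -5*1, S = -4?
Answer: 169/3 ≈ 56.333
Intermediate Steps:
K = -6 (K = 0 - 6 = -6)
Y = -5
D(p) = -6/(-5 + p) (D(p) = -6/(p - 5) = -6/(-5 + p))
(Y + D(S))*(-13) = (-5 - 6/(-5 - 4))*(-13) = (-5 - 6/(-9))*(-13) = (-5 - 6*(-⅑))*(-13) = (-5 + ⅔)*(-13) = -13/3*(-13) = 169/3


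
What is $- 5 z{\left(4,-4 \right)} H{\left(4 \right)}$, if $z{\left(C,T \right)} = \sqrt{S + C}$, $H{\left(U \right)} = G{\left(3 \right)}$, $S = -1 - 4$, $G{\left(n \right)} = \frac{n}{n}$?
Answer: $- 5 i \approx - 5.0 i$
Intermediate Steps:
$G{\left(n \right)} = 1$
$S = -5$
$H{\left(U \right)} = 1$
$z{\left(C,T \right)} = \sqrt{-5 + C}$
$- 5 z{\left(4,-4 \right)} H{\left(4 \right)} = - 5 \sqrt{-5 + 4} \cdot 1 = - 5 \sqrt{-1} \cdot 1 = - 5 i 1 = - 5 i$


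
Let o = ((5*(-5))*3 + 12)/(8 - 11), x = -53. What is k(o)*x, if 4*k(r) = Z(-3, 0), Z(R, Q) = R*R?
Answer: -477/4 ≈ -119.25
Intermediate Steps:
Z(R, Q) = R**2
o = 21 (o = (-25*3 + 12)/(-3) = (-75 + 12)*(-1/3) = -63*(-1/3) = 21)
k(r) = 9/4 (k(r) = (1/4)*(-3)**2 = (1/4)*9 = 9/4)
k(o)*x = (9/4)*(-53) = -477/4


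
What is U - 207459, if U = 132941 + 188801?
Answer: 114283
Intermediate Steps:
U = 321742
U - 207459 = 321742 - 207459 = 114283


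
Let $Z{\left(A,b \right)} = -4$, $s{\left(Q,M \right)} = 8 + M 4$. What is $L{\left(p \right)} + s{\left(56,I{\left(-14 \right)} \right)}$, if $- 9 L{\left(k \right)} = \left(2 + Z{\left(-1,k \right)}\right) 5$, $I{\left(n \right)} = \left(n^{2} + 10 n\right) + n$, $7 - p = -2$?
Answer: $\frac{1594}{9} \approx 177.11$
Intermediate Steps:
$p = 9$ ($p = 7 - -2 = 7 + 2 = 9$)
$I{\left(n \right)} = n^{2} + 11 n$
$s{\left(Q,M \right)} = 8 + 4 M$
$L{\left(k \right)} = \frac{10}{9}$ ($L{\left(k \right)} = - \frac{\left(2 - 4\right) 5}{9} = - \frac{\left(-2\right) 5}{9} = \left(- \frac{1}{9}\right) \left(-10\right) = \frac{10}{9}$)
$L{\left(p \right)} + s{\left(56,I{\left(-14 \right)} \right)} = \frac{10}{9} + \left(8 + 4 \left(- 14 \left(11 - 14\right)\right)\right) = \frac{10}{9} + \left(8 + 4 \left(\left(-14\right) \left(-3\right)\right)\right) = \frac{10}{9} + \left(8 + 4 \cdot 42\right) = \frac{10}{9} + \left(8 + 168\right) = \frac{10}{9} + 176 = \frac{1594}{9}$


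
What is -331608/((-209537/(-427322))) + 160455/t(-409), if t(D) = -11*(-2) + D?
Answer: -18290944883549/27030273 ≈ -6.7668e+5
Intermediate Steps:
t(D) = 22 + D
-331608/((-209537/(-427322))) + 160455/t(-409) = -331608/((-209537/(-427322))) + 160455/(22 - 409) = -331608/((-209537*(-1/427322))) + 160455/(-387) = -331608/209537/427322 + 160455*(-1/387) = -331608*427322/209537 - 53485/129 = -141703393776/209537 - 53485/129 = -18290944883549/27030273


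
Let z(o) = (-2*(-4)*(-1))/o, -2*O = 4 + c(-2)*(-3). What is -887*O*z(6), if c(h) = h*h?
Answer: 14192/3 ≈ 4730.7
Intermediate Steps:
c(h) = h²
O = 4 (O = -(4 + (-2)²*(-3))/2 = -(4 + 4*(-3))/2 = -(4 - 12)/2 = -½*(-8) = 4)
z(o) = -8/o (z(o) = (8*(-1))/o = -8/o)
-887*O*z(6) = -3548*(-8/6) = -3548*(-8*⅙) = -3548*(-4)/3 = -887*(-16/3) = 14192/3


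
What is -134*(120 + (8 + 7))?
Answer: -18090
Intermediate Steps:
-134*(120 + (8 + 7)) = -134*(120 + 15) = -134*135 = -18090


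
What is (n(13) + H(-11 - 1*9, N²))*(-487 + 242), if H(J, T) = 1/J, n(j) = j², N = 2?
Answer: -165571/4 ≈ -41393.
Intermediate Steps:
H(J, T) = 1/J
(n(13) + H(-11 - 1*9, N²))*(-487 + 242) = (13² + 1/(-11 - 1*9))*(-487 + 242) = (169 + 1/(-11 - 9))*(-245) = (169 + 1/(-20))*(-245) = (169 - 1/20)*(-245) = (3379/20)*(-245) = -165571/4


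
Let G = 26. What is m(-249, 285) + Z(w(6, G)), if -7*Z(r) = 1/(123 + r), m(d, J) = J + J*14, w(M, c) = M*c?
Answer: 8349074/1953 ≈ 4275.0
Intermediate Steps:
m(d, J) = 15*J (m(d, J) = J + 14*J = 15*J)
Z(r) = -1/(7*(123 + r))
m(-249, 285) + Z(w(6, G)) = 15*285 - 1/(861 + 7*(6*26)) = 4275 - 1/(861 + 7*156) = 4275 - 1/(861 + 1092) = 4275 - 1/1953 = 8349074/1953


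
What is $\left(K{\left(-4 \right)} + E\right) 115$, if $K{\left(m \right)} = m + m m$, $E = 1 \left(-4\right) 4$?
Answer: $-460$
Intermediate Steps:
$E = -16$ ($E = \left(-4\right) 4 = -16$)
$K{\left(m \right)} = m + m^{2}$
$\left(K{\left(-4 \right)} + E\right) 115 = \left(- 4 \left(1 - 4\right) - 16\right) 115 = \left(\left(-4\right) \left(-3\right) - 16\right) 115 = \left(12 - 16\right) 115 = \left(-4\right) 115 = -460$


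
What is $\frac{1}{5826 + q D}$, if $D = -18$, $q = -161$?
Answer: $\frac{1}{8724} \approx 0.00011463$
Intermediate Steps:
$\frac{1}{5826 + q D} = \frac{1}{5826 - -2898} = \frac{1}{5826 + 2898} = \frac{1}{8724}$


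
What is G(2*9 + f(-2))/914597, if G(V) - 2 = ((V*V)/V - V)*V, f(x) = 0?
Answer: 2/914597 ≈ 2.1868e-6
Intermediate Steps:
G(V) = 2 (G(V) = 2 + ((V*V)/V - V)*V = 2 + (V²/V - V)*V = 2 + (V - V)*V = 2 + 0*V = 2 + 0 = 2)
G(2*9 + f(-2))/914597 = 2/914597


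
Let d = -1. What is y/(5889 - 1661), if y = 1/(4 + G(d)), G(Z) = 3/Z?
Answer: 1/4228 ≈ 0.00023652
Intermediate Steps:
y = 1 (y = 1/(4 + 3/(-1)) = 1/(4 + 3*(-1)) = 1/(4 - 3) = 1/1 = 1)
y/(5889 - 1661) = 1/(5889 - 1661) = 1/4228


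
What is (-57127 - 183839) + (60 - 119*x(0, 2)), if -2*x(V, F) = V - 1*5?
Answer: -482407/2 ≈ -2.4120e+5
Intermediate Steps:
x(V, F) = 5/2 - V/2 (x(V, F) = -(V - 1*5)/2 = -(V - 5)/2 = -(-5 + V)/2 = 5/2 - V/2)
(-57127 - 183839) + (60 - 119*x(0, 2)) = (-57127 - 183839) + (60 - 119*(5/2 - 1/2*0)) = -240966 + (60 - 119*(5/2 + 0)) = -240966 + (60 - 119*5/2) = -240966 + (60 - 595/2) = -240966 - 475/2 = -482407/2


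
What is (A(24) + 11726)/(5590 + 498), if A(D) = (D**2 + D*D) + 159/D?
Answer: 103077/48704 ≈ 2.1164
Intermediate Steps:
A(D) = 2*D**2 + 159/D (A(D) = (D**2 + D**2) + 159/D = 2*D**2 + 159/D)
(A(24) + 11726)/(5590 + 498) = ((159 + 2*24**3)/24 + 11726)/(5590 + 498) = ((159 + 2*13824)/24 + 11726)/6088 = ((159 + 27648)/24 + 11726)*(1/6088) = ((1/24)*27807 + 11726)*(1/6088) = (9269/8 + 11726)*(1/6088) = (103077/8)*(1/6088) = 103077/48704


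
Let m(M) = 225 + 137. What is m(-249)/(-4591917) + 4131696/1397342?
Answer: 9485949631714/3208239242307 ≈ 2.9567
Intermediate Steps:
m(M) = 362
m(-249)/(-4591917) + 4131696/1397342 = 362/(-4591917) + 4131696/1397342 = 362*(-1/4591917) + 4131696*(1/1397342) = -362/4591917 + 2065848/698671 = 9485949631714/3208239242307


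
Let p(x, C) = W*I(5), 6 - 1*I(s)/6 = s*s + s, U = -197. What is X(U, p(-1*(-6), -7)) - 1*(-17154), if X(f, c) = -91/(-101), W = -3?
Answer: 1732645/101 ≈ 17155.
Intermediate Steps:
I(s) = 36 - 6*s - 6*s**2 (I(s) = 36 - 6*(s*s + s) = 36 - 6*(s**2 + s) = 36 - 6*(s + s**2) = 36 + (-6*s - 6*s**2) = 36 - 6*s - 6*s**2)
p(x, C) = 432 (p(x, C) = -3*(36 - 6*5 - 6*5**2) = -3*(36 - 30 - 6*25) = -3*(36 - 30 - 150) = -3*(-144) = 432)
X(f, c) = 91/101 (X(f, c) = -91*(-1/101) = 91/101)
X(U, p(-1*(-6), -7)) - 1*(-17154) = 91/101 - 1*(-17154) = 91/101 + 17154 = 1732645/101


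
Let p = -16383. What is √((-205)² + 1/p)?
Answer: √11279622988842/16383 ≈ 205.00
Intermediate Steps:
√((-205)² + 1/p) = √((-205)² + 1/(-16383)) = √(42025 - 1/16383) = √(688495574/16383) = √11279622988842/16383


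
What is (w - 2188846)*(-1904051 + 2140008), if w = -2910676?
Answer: -1203267912554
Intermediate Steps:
(w - 2188846)*(-1904051 + 2140008) = (-2910676 - 2188846)*(-1904051 + 2140008) = -5099522*235957 = -1203267912554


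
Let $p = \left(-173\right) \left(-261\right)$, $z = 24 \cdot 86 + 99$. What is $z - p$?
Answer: $-42990$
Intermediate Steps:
$z = 2163$ ($z = 2064 + 99 = 2163$)
$p = 45153$
$z - p = 2163 - 45153 = -42990$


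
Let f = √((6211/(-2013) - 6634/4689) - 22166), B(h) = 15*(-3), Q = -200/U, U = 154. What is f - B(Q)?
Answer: 45 + I*√24385883170690151/1048773 ≈ 45.0 + 148.9*I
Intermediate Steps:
Q = -100/77 (Q = -200/154 = -200*1/154 = -100/77 ≈ -1.2987)
B(h) = -45
f = I*√24385883170690151/1048773 (f = √((6211*(-1/2013) - 6634*1/4689) - 22166) = √((-6211/2013 - 6634/4689) - 22166) = √(-14159207/3146319 - 22166) = √(-69755466161/3146319) = I*√24385883170690151/1048773 ≈ 148.9*I)
f - B(Q) = I*√24385883170690151/1048773 - 1*(-45) = I*√24385883170690151/1048773 + 45 = 45 + I*√24385883170690151/1048773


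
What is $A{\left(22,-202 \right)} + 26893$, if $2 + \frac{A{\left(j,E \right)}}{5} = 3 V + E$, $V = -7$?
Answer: $25768$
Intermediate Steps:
$A{\left(j,E \right)} = -115 + 5 E$ ($A{\left(j,E \right)} = -10 + 5 \left(3 \left(-7\right) + E\right) = -10 + 5 \left(-21 + E\right) = -10 + \left(-105 + 5 E\right) = -115 + 5 E$)
$A{\left(22,-202 \right)} + 26893 = \left(-115 + 5 \left(-202\right)\right) + 26893 = \left(-115 - 1010\right) + 26893 = -1125 + 26893 = 25768$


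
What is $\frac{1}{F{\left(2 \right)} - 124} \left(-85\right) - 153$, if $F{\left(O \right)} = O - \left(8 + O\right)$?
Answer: $- \frac{20111}{132} \approx -152.36$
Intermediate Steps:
$F{\left(O \right)} = -8$
$\frac{1}{F{\left(2 \right)} - 124} \left(-85\right) - 153 = \frac{1}{-8 - 124} \left(-85\right) - 153 = \frac{1}{-132} \left(-85\right) - 153 = \left(- \frac{1}{132}\right) \left(-85\right) - 153 = \frac{85}{132} - 153 = - \frac{20111}{132}$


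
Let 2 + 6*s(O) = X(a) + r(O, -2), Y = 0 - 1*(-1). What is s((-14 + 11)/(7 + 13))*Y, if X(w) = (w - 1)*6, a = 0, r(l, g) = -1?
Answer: -3/2 ≈ -1.5000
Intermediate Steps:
Y = 1 (Y = 0 + 1 = 1)
X(w) = -6 + 6*w (X(w) = (-1 + w)*6 = -6 + 6*w)
s(O) = -3/2 (s(O) = -⅓ + ((-6 + 6*0) - 1)/6 = -⅓ + ((-6 + 0) - 1)/6 = -⅓ + (-6 - 1)/6 = -⅓ + (⅙)*(-7) = -⅓ - 7/6 = -3/2)
s((-14 + 11)/(7 + 13))*Y = -3/2*1 = -3/2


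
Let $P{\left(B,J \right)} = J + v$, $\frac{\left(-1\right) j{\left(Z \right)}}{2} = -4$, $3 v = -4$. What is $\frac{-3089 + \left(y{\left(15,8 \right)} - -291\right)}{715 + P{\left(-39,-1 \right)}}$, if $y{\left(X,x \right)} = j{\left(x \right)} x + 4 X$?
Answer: $- \frac{4011}{1069} \approx -3.7521$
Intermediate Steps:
$v = - \frac{4}{3}$ ($v = \frac{1}{3} \left(-4\right) = - \frac{4}{3} \approx -1.3333$)
$j{\left(Z \right)} = 8$ ($j{\left(Z \right)} = \left(-2\right) \left(-4\right) = 8$)
$P{\left(B,J \right)} = - \frac{4}{3} + J$ ($P{\left(B,J \right)} = J - \frac{4}{3} = - \frac{4}{3} + J$)
$y{\left(X,x \right)} = 4 X + 8 x$ ($y{\left(X,x \right)} = 8 x + 4 X = 4 X + 8 x$)
$\frac{-3089 + \left(y{\left(15,8 \right)} - -291\right)}{715 + P{\left(-39,-1 \right)}} = \frac{-3089 + \left(\left(4 \cdot 15 + 8 \cdot 8\right) - -291\right)}{715 - \frac{7}{3}} = \frac{-3089 + \left(\left(60 + 64\right) + 291\right)}{715 - \frac{7}{3}} = \frac{-3089 + \left(124 + 291\right)}{\frac{2138}{3}} = \left(-3089 + 415\right) \frac{3}{2138} = \left(-2674\right) \frac{3}{2138} = - \frac{4011}{1069}$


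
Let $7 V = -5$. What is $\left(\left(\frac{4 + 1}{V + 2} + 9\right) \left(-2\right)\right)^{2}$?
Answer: $\frac{53824}{81} \approx 664.49$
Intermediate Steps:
$V = - \frac{5}{7}$ ($V = \frac{1}{7} \left(-5\right) = - \frac{5}{7} \approx -0.71429$)
$\left(\left(\frac{4 + 1}{V + 2} + 9\right) \left(-2\right)\right)^{2} = \left(\left(\frac{4 + 1}{- \frac{5}{7} + 2} + 9\right) \left(-2\right)\right)^{2} = \left(\left(\frac{5}{\frac{9}{7}} + 9\right) \left(-2\right)\right)^{2} = \left(\left(5 \cdot \frac{7}{9} + 9\right) \left(-2\right)\right)^{2} = \left(\left(\frac{35}{9} + 9\right) \left(-2\right)\right)^{2} = \left(\frac{116}{9} \left(-2\right)\right)^{2} = \left(- \frac{232}{9}\right)^{2} = \frac{53824}{81}$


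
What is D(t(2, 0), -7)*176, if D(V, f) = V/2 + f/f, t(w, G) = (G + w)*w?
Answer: 528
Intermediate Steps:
t(w, G) = w*(G + w)
D(V, f) = 1 + V/2 (D(V, f) = V*(½) + 1 = V/2 + 1 = 1 + V/2)
D(t(2, 0), -7)*176 = (1 + (2*(0 + 2))/2)*176 = (1 + (2*2)/2)*176 = (1 + (½)*4)*176 = (1 + 2)*176 = 3*176 = 528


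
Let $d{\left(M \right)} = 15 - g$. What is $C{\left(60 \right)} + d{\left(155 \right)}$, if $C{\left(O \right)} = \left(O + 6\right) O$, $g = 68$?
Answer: $3907$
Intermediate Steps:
$d{\left(M \right)} = -53$ ($d{\left(M \right)} = 15 - 68 = -53$)
$C{\left(O \right)} = O \left(6 + O\right)$ ($C{\left(O \right)} = \left(6 + O\right) O = O \left(6 + O\right)$)
$C{\left(60 \right)} + d{\left(155 \right)} = 60 \left(6 + 60\right) - 53 = 60 \cdot 66 - 53 = 3960 - 53 = 3907$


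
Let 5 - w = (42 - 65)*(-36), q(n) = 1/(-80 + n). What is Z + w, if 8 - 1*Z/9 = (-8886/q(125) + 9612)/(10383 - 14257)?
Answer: -3210848/1937 ≈ -1657.6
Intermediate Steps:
w = -823 (w = 5 - (42 - 65)*(-36) = 5 - (-23)*(-36) = 5 - 1*828 = 5 - 828 = -823)
Z = -1616697/1937 (Z = 72 - 9*(-8886/(1/(-80 + 125)) + 9612)/(10383 - 14257) = 72 - 9*(-8886/(1/45) + 9612)/(-3874) = 72 - 9*(-8886/1/45 + 9612)*(-1)/3874 = 72 - 9*(-8886*45 + 9612)*(-1)/3874 = 72 - 9*(-399870 + 9612)*(-1)/3874 = 72 - (-3512322)*(-1)/3874 = 72 - 9*195129/1937 = 72 - 1756161/1937 = -1616697/1937 ≈ -834.64)
Z + w = -1616697/1937 - 823 = -3210848/1937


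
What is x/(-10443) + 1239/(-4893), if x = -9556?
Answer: 1610411/2433219 ≈ 0.66184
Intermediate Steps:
x/(-10443) + 1239/(-4893) = -9556/(-10443) + 1239/(-4893) = -9556*(-1/10443) + 1239*(-1/4893) = 9556/10443 - 59/233 = 1610411/2433219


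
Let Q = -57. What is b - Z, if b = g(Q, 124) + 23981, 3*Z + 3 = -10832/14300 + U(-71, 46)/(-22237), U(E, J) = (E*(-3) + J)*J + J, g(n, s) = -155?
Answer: 1894215896357/79497275 ≈ 23827.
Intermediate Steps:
U(E, J) = J + J*(J - 3*E) (U(E, J) = (-3*E + J)*J + J = (J - 3*E)*J + J = J*(J - 3*E) + J = J + J*(J - 3*E))
Z = -113822207/79497275 (Z = -1 + (-10832/14300 + (46*(1 + 46 - 3*(-71)))/(-22237))/3 = -1 + (-10832*1/14300 + (46*(1 + 46 + 213))*(-1/22237))/3 = -1 + (-2708/3575 + (46*260)*(-1/22237))/3 = -1 + (-2708/3575 + 11960*(-1/22237))/3 = -1 + (-2708/3575 - 11960/22237)/3 = -1 + (⅓)*(-102974796/79497275) = -1 - 34324932/79497275 = -113822207/79497275 ≈ -1.4318)
b = 23826 (b = -155 + 23981 = 23826)
b - Z = 23826 - 1*(-113822207/79497275) = 23826 + 113822207/79497275 = 1894215896357/79497275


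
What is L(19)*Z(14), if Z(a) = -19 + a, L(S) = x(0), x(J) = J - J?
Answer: 0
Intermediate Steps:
x(J) = 0
L(S) = 0
L(19)*Z(14) = 0*(-19 + 14) = 0*(-5) = 0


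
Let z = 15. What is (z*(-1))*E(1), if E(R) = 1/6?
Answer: -5/2 ≈ -2.5000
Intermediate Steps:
E(R) = ⅙
(z*(-1))*E(1) = (15*(-1))*(⅙) = -15*⅙ = -5/2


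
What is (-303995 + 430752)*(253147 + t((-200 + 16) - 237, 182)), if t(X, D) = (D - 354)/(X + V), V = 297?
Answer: 994738233200/31 ≈ 3.2088e+10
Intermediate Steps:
t(X, D) = (-354 + D)/(297 + X) (t(X, D) = (D - 354)/(X + 297) = (-354 + D)/(297 + X))
(-303995 + 430752)*(253147 + t((-200 + 16) - 237, 182)) = (-303995 + 430752)*(253147 + (-354 + 182)/(297 + ((-200 + 16) - 237))) = 126757*(253147 - 172/(297 + (-184 - 237))) = 126757*(253147 - 172/(297 - 421)) = 126757*(253147 - 172/(-124)) = 126757*(253147 - 1/124*(-172)) = 126757*(253147 + 43/31) = 126757*(7847600/31) = 994738233200/31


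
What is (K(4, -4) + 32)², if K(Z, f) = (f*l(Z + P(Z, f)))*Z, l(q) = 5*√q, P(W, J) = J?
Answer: 1024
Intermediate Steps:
K(Z, f) = 5*Z*f*√(Z + f) (K(Z, f) = (f*(5*√(Z + f)))*Z = (5*f*√(Z + f))*Z = 5*Z*f*√(Z + f))
(K(4, -4) + 32)² = (5*4*(-4)*√(4 - 4) + 32)² = (5*4*(-4)*√0 + 32)² = (5*4*(-4)*0 + 32)² = (0 + 32)² = 32² = 1024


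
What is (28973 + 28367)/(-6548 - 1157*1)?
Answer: -11468/1541 ≈ -7.4419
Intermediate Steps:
(28973 + 28367)/(-6548 - 1157*1) = 57340/(-6548 - 1157) = 57340/(-7705) = 57340*(-1/7705) = -11468/1541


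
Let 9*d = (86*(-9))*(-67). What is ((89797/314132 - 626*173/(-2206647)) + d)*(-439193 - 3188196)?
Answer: -14488975337245086493927/693178435404 ≈ -2.0902e+10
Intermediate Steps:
d = 5762 (d = ((86*(-9))*(-67))/9 = (-774*(-67))/9 = (⅑)*51858 = 5762)
((89797/314132 - 626*173/(-2206647)) + d)*(-439193 - 3188196) = ((89797/314132 - 626*173/(-2206647)) + 5762)*(-439193 - 3188196) = ((89797*(1/314132) - 108298*(-1/2206647)) + 5762)*(-3627389) = ((89797/314132 + 108298/2206647) + 5762)*(-3627389) = (232170147995/693178435404 + 5762)*(-3627389) = (3994326314945843/693178435404)*(-3627389) = -14488975337245086493927/693178435404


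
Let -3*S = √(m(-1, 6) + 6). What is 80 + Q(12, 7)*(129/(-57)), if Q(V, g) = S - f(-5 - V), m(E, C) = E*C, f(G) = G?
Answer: 789/19 ≈ 41.526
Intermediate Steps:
m(E, C) = C*E
S = 0 (S = -√(6*(-1) + 6)/3 = -√(-6 + 6)/3 = -√0/3 = -⅓*0 = 0)
Q(V, g) = 5 + V (Q(V, g) = 0 - (-5 - V) = 0 + (5 + V) = 5 + V)
80 + Q(12, 7)*(129/(-57)) = 80 + (5 + 12)*(129/(-57)) = 80 + 17*(129*(-1/57)) = 80 + 17*(-43/19) = 80 - 731/19 = 789/19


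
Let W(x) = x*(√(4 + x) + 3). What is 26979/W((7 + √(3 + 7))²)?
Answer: 26979/((3 + √(4 + (7 + √10)²))*(7 + √10)²) ≈ 19.558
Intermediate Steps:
W(x) = x*(3 + √(4 + x))
26979/W((7 + √(3 + 7))²) = 26979/(((7 + √(3 + 7))²*(3 + √(4 + (7 + √(3 + 7))²)))) = 26979/(((7 + √10)²*(3 + √(4 + (7 + √10)²)))) = 26979*(1/((3 + √(4 + (7 + √10)²))*(7 + √10)²)) = 26979/((3 + √(4 + (7 + √10)²))*(7 + √10)²)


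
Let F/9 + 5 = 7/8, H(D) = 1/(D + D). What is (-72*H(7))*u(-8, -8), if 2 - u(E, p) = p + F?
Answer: -3393/14 ≈ -242.36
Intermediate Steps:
H(D) = 1/(2*D)
F = -297/8 (F = -45 + 9*(7/8) = -45 + 63/8 = -297/8 ≈ -37.125)
u(E, p) = 313/8 - p (u(E, p) = 2 - (p - 297/8) = 2 - (-297/8 + p) = 2 + (297/8 - p) = 313/8 - p)
(-72*H(7))*u(-8, -8) = (-36/7)*(313/8 - 1*(-8)) = (-36/7)*(313/8 + 8) = -72*1/14*(377/8) = -36/7*377/8 = -3393/14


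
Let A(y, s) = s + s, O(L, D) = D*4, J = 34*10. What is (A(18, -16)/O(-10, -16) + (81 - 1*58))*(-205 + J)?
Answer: 6345/2 ≈ 3172.5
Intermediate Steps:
J = 340
O(L, D) = 4*D
A(y, s) = 2*s
(A(18, -16)/O(-10, -16) + (81 - 1*58))*(-205 + J) = ((2*(-16))/((4*(-16))) + (81 - 1*58))*(-205 + 340) = (-32/(-64) + (81 - 58))*135 = (-32*(-1/64) + 23)*135 = (½ + 23)*135 = (47/2)*135 = 6345/2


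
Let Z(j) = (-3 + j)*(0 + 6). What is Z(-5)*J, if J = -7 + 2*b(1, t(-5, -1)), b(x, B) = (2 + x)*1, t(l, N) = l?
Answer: 48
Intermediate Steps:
Z(j) = -18 + 6*j (Z(j) = (-3 + j)*6 = -18 + 6*j)
b(x, B) = 2 + x
J = -1 (J = -7 + 2*(2 + 1) = -7 + 2*3 = -7 + 6 = -1)
Z(-5)*J = (-18 + 6*(-5))*(-1) = (-18 - 30)*(-1) = -48*(-1) = 48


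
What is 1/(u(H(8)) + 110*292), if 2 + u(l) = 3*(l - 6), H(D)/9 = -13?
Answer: 1/31749 ≈ 3.1497e-5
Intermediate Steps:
H(D) = -117 (H(D) = 9*(-13) = -117)
u(l) = -20 + 3*l (u(l) = -2 + 3*(l - 6) = -2 + 3*(-6 + l) = -2 + (-18 + 3*l) = -20 + 3*l)
1/(u(H(8)) + 110*292) = 1/((-20 + 3*(-117)) + 110*292) = 1/((-20 - 351) + 32120) = 1/(-371 + 32120) = 1/31749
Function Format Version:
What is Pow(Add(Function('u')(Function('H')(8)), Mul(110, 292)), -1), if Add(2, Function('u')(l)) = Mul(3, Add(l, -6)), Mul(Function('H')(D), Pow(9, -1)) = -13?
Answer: Rational(1, 31749) ≈ 3.1497e-5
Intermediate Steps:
Function('H')(D) = -117 (Function('H')(D) = Mul(9, -13) = -117)
Function('u')(l) = Add(-20, Mul(3, l)) (Function('u')(l) = Add(-2, Mul(3, Add(l, -6))) = Add(-2, Mul(3, Add(-6, l))) = Add(-2, Add(-18, Mul(3, l))) = Add(-20, Mul(3, l)))
Pow(Add(Function('u')(Function('H')(8)), Mul(110, 292)), -1) = Pow(Add(Add(-20, Mul(3, -117)), Mul(110, 292)), -1) = Pow(Add(Add(-20, -351), 32120), -1) = Pow(Add(-371, 32120), -1) = Pow(31749, -1) = Rational(1, 31749)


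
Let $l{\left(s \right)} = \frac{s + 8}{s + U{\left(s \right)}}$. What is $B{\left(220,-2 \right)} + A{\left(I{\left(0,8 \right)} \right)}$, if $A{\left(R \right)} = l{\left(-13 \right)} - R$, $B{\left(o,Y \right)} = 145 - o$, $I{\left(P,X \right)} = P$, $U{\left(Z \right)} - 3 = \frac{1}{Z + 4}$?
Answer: $- \frac{6780}{91} \approx -74.505$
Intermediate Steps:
$U{\left(Z \right)} = 3 + \frac{1}{4 + Z}$ ($U{\left(Z \right)} = 3 + \frac{1}{Z + 4} = 3 + \frac{1}{4 + Z}$)
$l{\left(s \right)} = \frac{8 + s}{s + \frac{13 + 3 s}{4 + s}}$ ($l{\left(s \right)} = \frac{s + 8}{s + \frac{13 + 3 s}{4 + s}} = \frac{8 + s}{s + \frac{13 + 3 s}{4 + s}}$)
$A{\left(R \right)} = \frac{45}{91} - R$ ($A{\left(R \right)} = \frac{\left(4 - 13\right) \left(8 - 13\right)}{13 + 3 \left(-13\right) - 13 \left(4 - 13\right)} - R = \frac{1}{13 - 39 - -117} \left(-9\right) \left(-5\right) - R = \frac{1}{13 - 39 + 117} \left(-9\right) \left(-5\right) - R = \frac{1}{91} \left(-9\right) \left(-5\right) - R = \frac{45}{91} - R$)
$B{\left(220,-2 \right)} + A{\left(I{\left(0,8 \right)} \right)} = \left(145 - 220\right) + \left(\frac{45}{91} - 0\right) = \left(145 - 220\right) + \left(\frac{45}{91} + 0\right) = -75 + \frac{45}{91} = - \frac{6780}{91}$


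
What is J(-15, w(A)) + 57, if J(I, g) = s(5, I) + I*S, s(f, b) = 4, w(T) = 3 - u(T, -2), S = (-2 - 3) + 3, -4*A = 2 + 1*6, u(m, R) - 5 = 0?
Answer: 91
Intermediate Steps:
u(m, R) = 5 (u(m, R) = 5 + 0 = 5)
A = -2 (A = -(2 + 1*6)/4 = -(2 + 6)/4 = -¼*8 = -2)
S = -2 (S = -5 + 3 = -2)
w(T) = -2 (w(T) = 3 - 1*5 = 3 - 5 = -2)
J(I, g) = 4 - 2*I (J(I, g) = 4 + I*(-2) = 4 - 2*I)
J(-15, w(A)) + 57 = (4 - 2*(-15)) + 57 = (4 + 30) + 57 = 34 + 57 = 91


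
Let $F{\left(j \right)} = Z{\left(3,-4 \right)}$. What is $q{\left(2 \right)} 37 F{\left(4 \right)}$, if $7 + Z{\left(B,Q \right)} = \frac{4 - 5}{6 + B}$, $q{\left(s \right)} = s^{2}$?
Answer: $- \frac{9472}{9} \approx -1052.4$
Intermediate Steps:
$Z{\left(B,Q \right)} = -7 - \frac{1}{6 + B}$ ($Z{\left(B,Q \right)} = -7 + \frac{4 - 5}{6 + B} = -7 - \frac{1}{6 + B}$)
$F{\left(j \right)} = - \frac{64}{9}$ ($F{\left(j \right)} = \frac{-43 - 21}{6 + 3} = \frac{-43 - 21}{9} = \frac{1}{9} \left(-64\right) = - \frac{64}{9}$)
$q{\left(2 \right)} 37 F{\left(4 \right)} = 2^{2} \cdot 37 \left(- \frac{64}{9}\right) = 4 \cdot 37 \left(- \frac{64}{9}\right) = 148 \left(- \frac{64}{9}\right) = - \frac{9472}{9}$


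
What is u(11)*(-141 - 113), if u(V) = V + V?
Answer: -5588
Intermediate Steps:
u(V) = 2*V
u(11)*(-141 - 113) = (2*11)*(-141 - 113) = 22*(-254) = -5588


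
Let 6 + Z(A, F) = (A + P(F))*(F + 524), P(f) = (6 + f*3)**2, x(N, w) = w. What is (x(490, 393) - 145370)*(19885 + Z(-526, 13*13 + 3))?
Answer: -27444529854119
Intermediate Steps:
P(f) = (6 + 3*f)**2
Z(A, F) = -6 + (524 + F)*(A + 9*(2 + F)**2) (Z(A, F) = -6 + (A + 9*(2 + F)**2)*(F + 524) = -6 + (A + 9*(2 + F)**2)*(524 + F) = -6 + (524 + F)*(A + 9*(2 + F)**2))
(x(490, 393) - 145370)*(19885 + Z(-526, 13*13 + 3)) = (393 - 145370)*(19885 + (18858 + 9*(13*13 + 3)**3 + 524*(-526) + 4752*(13*13 + 3)**2 + 18900*(13*13 + 3) - 526*(13*13 + 3))) = -144977*(19885 + (18858 + 9*(169 + 3)**3 - 275624 + 4752*(169 + 3)**2 + 18900*(169 + 3) - 526*(169 + 3))) = -144977*(19885 + (18858 + 9*172**3 - 275624 + 4752*172**2 + 18900*172 - 526*172)) = -144977*(19885 + (18858 + 9*5088448 - 275624 + 4752*29584 + 3250800 - 90472)) = -144977*(19885 + (18858 + 45796032 - 275624 + 140583168 + 3250800 - 90472)) = -144977*(19885 + 189282762) = -144977*189302647 = -27444529854119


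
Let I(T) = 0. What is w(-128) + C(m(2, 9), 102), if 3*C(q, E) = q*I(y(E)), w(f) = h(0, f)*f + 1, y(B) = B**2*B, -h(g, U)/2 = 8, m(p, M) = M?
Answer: 2049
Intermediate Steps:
h(g, U) = -16 (h(g, U) = -2*8 = -16)
y(B) = B**3
w(f) = 1 - 16*f (w(f) = -16*f + 1 = 1 - 16*f)
C(q, E) = 0 (C(q, E) = (q*0)/3 = (1/3)*0 = 0)
w(-128) + C(m(2, 9), 102) = (1 - 16*(-128)) + 0 = (1 + 2048) + 0 = 2049 + 0 = 2049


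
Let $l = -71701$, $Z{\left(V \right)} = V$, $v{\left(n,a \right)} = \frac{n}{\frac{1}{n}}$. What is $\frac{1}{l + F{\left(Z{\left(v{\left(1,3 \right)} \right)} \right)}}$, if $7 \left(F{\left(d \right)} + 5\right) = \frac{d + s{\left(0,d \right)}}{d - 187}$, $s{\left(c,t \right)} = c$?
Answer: $- \frac{1302}{93361213} \approx -1.3946 \cdot 10^{-5}$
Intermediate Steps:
$v{\left(n,a \right)} = n^{2}$ ($v{\left(n,a \right)} = n n = n^{2}$)
$F{\left(d \right)} = -5 + \frac{d}{7 \left(-187 + d\right)}$ ($F{\left(d \right)} = -5 + \frac{\left(d + 0\right) \frac{1}{d - 187}}{7} = -5 + \frac{d \frac{1}{-187 + d}}{7} = -5 + \frac{d}{7 \left(-187 + d\right)}$)
$\frac{1}{l + F{\left(Z{\left(v{\left(1,3 \right)} \right)} \right)}} = \frac{1}{-71701 + \frac{17 \left(385 - 2 \cdot 1^{2}\right)}{7 \left(-187 + 1^{2}\right)}} = \frac{1}{-71701 + \frac{17 \left(385 - 2\right)}{7 \left(-187 + 1\right)}} = \frac{1}{-71701 + \frac{17 \left(385 - 2\right)}{7 \left(-186\right)}} = \frac{1}{-71701 + \frac{17}{7} \left(- \frac{1}{186}\right) 383} = \frac{1}{-71701 - \frac{6511}{1302}} = \frac{1}{- \frac{93361213}{1302}} = - \frac{1302}{93361213}$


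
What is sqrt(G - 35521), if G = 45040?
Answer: sqrt(9519) ≈ 97.565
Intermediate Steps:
sqrt(G - 35521) = sqrt(45040 - 35521) = sqrt(9519)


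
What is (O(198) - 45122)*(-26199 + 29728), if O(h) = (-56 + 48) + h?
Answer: -158565028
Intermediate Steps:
O(h) = -8 + h
(O(198) - 45122)*(-26199 + 29728) = ((-8 + 198) - 45122)*(-26199 + 29728) = (190 - 45122)*3529 = -44932*3529 = -158565028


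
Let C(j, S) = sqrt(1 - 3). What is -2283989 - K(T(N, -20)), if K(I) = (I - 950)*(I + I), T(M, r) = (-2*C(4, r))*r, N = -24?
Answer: -2277589 + 76000*I*sqrt(2) ≈ -2.2776e+6 + 1.0748e+5*I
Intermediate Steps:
C(j, S) = I*sqrt(2) (C(j, S) = sqrt(-2) = I*sqrt(2))
T(M, r) = -2*I*r*sqrt(2) (T(M, r) = (-2*I*sqrt(2))*r = -2*I*r*sqrt(2))
K(I) = 2*I*(-950 + I) (K(I) = (-950 + I)*(2*I) = 2*I*(-950 + I))
-2283989 - K(T(N, -20)) = -2283989 - 2*(-2*I*(-20)*sqrt(2))*(-950 - 2*I*(-20)*sqrt(2)) = -2283989 - 2*40*I*sqrt(2)*(-950 + 40*I*sqrt(2)) = -2283989 - 80*I*sqrt(2)*(-950 + 40*I*sqrt(2))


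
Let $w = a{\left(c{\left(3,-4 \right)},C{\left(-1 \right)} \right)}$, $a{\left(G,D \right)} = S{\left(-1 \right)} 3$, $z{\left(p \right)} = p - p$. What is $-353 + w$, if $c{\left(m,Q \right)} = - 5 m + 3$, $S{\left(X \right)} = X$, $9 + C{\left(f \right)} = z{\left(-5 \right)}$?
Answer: $-356$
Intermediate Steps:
$z{\left(p \right)} = 0$
$C{\left(f \right)} = -9$ ($C{\left(f \right)} = -9 + 0 = -9$)
$c{\left(m,Q \right)} = 3 - 5 m$
$a{\left(G,D \right)} = -3$ ($a{\left(G,D \right)} = \left(-1\right) 3 = -3$)
$w = -3$
$-353 + w = -353 - 3 = -356$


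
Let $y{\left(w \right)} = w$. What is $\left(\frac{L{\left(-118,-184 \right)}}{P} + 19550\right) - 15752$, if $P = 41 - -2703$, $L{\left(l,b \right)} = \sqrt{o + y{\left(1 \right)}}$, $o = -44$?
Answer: $3798 + \frac{i \sqrt{43}}{2744} \approx 3798.0 + 0.0023897 i$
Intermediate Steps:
$L{\left(l,b \right)} = i \sqrt{43}$ ($L{\left(l,b \right)} = \sqrt{-44 + 1} = \sqrt{-43} = i \sqrt{43}$)
$P = 2744$ ($P = 41 + 2703 = 2744$)
$\left(\frac{L{\left(-118,-184 \right)}}{P} + 19550\right) - 15752 = \left(\frac{i \sqrt{43}}{2744} + 19550\right) - 15752 = \left(19550 + \frac{i \sqrt{43}}{2744}\right) - 15752 = 3798 + \frac{i \sqrt{43}}{2744}$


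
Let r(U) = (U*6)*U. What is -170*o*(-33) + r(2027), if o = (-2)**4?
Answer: 24742134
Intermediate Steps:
o = 16
r(U) = 6*U**2 (r(U) = (6*U)*U = 6*U**2)
-170*o*(-33) + r(2027) = -170*16*(-33) + 6*2027**2 = -2720*(-33) + 6*4108729 = 89760 + 24652374 = 24742134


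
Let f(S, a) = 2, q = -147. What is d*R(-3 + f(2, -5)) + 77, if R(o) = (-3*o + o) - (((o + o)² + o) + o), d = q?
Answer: 77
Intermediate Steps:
d = -147
R(o) = -4*o - 4*o² (R(o) = -2*o - (((2*o)² + o) + o) = -2*o - ((4*o² + o) + o) = -2*o - ((o + 4*o²) + o) = -2*o - (2*o + 4*o²) = -2*o + (-4*o² - 2*o) = -4*o - 4*o²)
d*R(-3 + f(2, -5)) + 77 = -(-588)*(-3 + 2)*(1 + (-3 + 2)) + 77 = -(-588)*(-1)*(1 - 1) + 77 = -(-588)*(-1)*0 + 77 = -147*0 + 77 = 0 + 77 = 77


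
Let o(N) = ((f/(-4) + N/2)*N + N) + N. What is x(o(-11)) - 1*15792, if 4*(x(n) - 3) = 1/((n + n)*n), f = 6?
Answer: -382093799/24200 ≈ -15789.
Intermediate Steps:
o(N) = 2*N + N*(-3/2 + N/2) (o(N) = ((6/(-4) + N/2)*N + N) + N = ((6*(-¼) + N*(½))*N + N) + N = ((-3/2 + N/2)*N + N) + N = (N*(-3/2 + N/2) + N) + N = (N + N*(-3/2 + N/2)) + N = 2*N + N*(-3/2 + N/2))
x(n) = 3 + 1/(8*n²) (x(n) = 3 + (1/((n + n)*n))/4 = 3 + (1/(((2*n))*n))/4 = 3 + ((1/(2*n))/n)/4 = 3 + (1/(2*n²))/4 = 3 + 1/(8*n²))
x(o(-11)) - 1*15792 = (3 + 1/(8*((½)*(-11)*(1 - 11))²)) - 1*15792 = (3 + 1/(8*((½)*(-11)*(-10))²)) - 15792 = (3 + (⅛)/55²) - 15792 = (3 + (⅛)*(1/3025)) - 15792 = (3 + 1/24200) - 15792 = 72601/24200 - 15792 = -382093799/24200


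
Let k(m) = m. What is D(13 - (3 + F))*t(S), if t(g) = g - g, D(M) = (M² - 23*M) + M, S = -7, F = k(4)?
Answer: 0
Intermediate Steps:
F = 4
D(M) = M² - 22*M
t(g) = 0
D(13 - (3 + F))*t(S) = ((13 - (3 + 4))*(-22 + (13 - (3 + 4))))*0 = ((13 - 7)*(-22 + (13 - 7)))*0 = (6*(-22 + 6))*0 = (6*(-16))*0 = -96*0 = 0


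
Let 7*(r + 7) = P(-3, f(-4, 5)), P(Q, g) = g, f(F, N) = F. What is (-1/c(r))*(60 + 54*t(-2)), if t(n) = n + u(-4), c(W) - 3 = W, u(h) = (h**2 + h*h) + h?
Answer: 1281/4 ≈ 320.25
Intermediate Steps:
u(h) = h + 2*h**2 (u(h) = (h**2 + h**2) + h = 2*h**2 + h = h + 2*h**2)
r = -53/7 (r = -7 + (1/7)*(-4) = -7 - 4/7 = -53/7 ≈ -7.5714)
c(W) = 3 + W
t(n) = 28 + n (t(n) = n - 4*(1 + 2*(-4)) = n - 4*(1 - 8) = n - 4*(-7) = n + 28 = 28 + n)
(-1/c(r))*(60 + 54*t(-2)) = (-1/(3 - 53/7))*(60 + 54*(28 - 2)) = (-1/(-32/7))*(60 + 54*26) = (-1*(-7/32))*(60 + 1404) = (7/32)*1464 = 1281/4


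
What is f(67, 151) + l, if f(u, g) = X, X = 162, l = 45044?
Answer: 45206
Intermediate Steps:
f(u, g) = 162
f(67, 151) + l = 162 + 45044 = 45206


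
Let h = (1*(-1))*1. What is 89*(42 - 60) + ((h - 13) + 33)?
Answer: -1583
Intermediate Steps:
h = -1 (h = -1*1 = -1)
89*(42 - 60) + ((h - 13) + 33) = 89*(42 - 60) + ((-1 - 13) + 33) = 89*(-18) + (-14 + 33) = -1602 + 19 = -1583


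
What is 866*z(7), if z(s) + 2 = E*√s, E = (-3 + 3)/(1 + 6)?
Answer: -1732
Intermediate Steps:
E = 0 (E = 0/7 = 0*(⅐) = 0)
z(s) = -2 (z(s) = -2 + 0*√s = -2 + 0 = -2)
866*z(7) = 866*(-2) = -1732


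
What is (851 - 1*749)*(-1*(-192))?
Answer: 19584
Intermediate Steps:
(851 - 1*749)*(-1*(-192)) = (851 - 749)*192 = 102*192 = 19584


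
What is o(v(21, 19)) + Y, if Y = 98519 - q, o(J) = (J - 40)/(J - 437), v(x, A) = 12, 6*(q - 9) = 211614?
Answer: 26877453/425 ≈ 63241.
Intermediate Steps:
q = 35278 (q = 9 + (⅙)*211614 = 9 + 35269 = 35278)
o(J) = (-40 + J)/(-437 + J)
Y = 63241 (Y = 98519 - 1*35278 = 98519 - 35278 = 63241)
o(v(21, 19)) + Y = (-40 + 12)/(-437 + 12) + 63241 = -28/(-425) + 63241 = -1/425*(-28) + 63241 = 28/425 + 63241 = 26877453/425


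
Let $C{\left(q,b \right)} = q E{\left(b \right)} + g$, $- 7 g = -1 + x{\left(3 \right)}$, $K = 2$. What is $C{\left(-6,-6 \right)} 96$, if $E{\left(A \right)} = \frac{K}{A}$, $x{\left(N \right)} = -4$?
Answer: $\frac{1824}{7} \approx 260.57$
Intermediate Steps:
$g = \frac{5}{7}$ ($g = - \frac{-1 - 4}{7} = \left(- \frac{1}{7}\right) \left(-5\right) = \frac{5}{7} \approx 0.71429$)
$E{\left(A \right)} = \frac{2}{A}$
$C{\left(q,b \right)} = \frac{5}{7} + \frac{2 q}{b}$ ($C{\left(q,b \right)} = q \frac{2}{b} + \frac{5}{7} = \frac{2 q}{b} + \frac{5}{7} = \frac{5}{7} + \frac{2 q}{b}$)
$C{\left(-6,-6 \right)} 96 = \left(\frac{5}{7} + 2 \left(-6\right) \frac{1}{-6}\right) 96 = \left(\frac{5}{7} + 2 \left(-6\right) \left(- \frac{1}{6}\right)\right) 96 = \left(\frac{5}{7} + 2\right) 96 = \frac{19}{7} \cdot 96 = \frac{1824}{7}$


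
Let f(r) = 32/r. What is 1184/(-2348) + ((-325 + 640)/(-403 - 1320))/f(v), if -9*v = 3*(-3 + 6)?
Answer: -16135351/32364832 ≈ -0.49855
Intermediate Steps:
v = -1 (v = -(-3 + 6)/3 = -3/3 = -1/9*9 = -1)
1184/(-2348) + ((-325 + 640)/(-403 - 1320))/f(v) = 1184/(-2348) + ((-325 + 640)/(-403 - 1320))/((32/(-1))) = 1184*(-1/2348) + (315/(-1723))/((32*(-1))) = -296/587 + (315*(-1/1723))/(-32) = -296/587 - 315/1723*(-1/32) = -296/587 + 315/55136 = -16135351/32364832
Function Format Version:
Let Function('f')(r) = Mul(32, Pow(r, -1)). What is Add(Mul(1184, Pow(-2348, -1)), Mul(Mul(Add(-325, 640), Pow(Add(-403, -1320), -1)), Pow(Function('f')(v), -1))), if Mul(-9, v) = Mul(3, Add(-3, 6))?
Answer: Rational(-16135351, 32364832) ≈ -0.49855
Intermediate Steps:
v = -1 (v = Mul(Rational(-1, 9), Mul(3, Add(-3, 6))) = Mul(Rational(-1, 9), Mul(3, 3)) = Mul(Rational(-1, 9), 9) = -1)
Add(Mul(1184, Pow(-2348, -1)), Mul(Mul(Add(-325, 640), Pow(Add(-403, -1320), -1)), Pow(Function('f')(v), -1))) = Add(Mul(1184, Pow(-2348, -1)), Mul(Mul(Add(-325, 640), Pow(Add(-403, -1320), -1)), Pow(Mul(32, Pow(-1, -1)), -1))) = Add(Mul(1184, Rational(-1, 2348)), Mul(Mul(315, Pow(-1723, -1)), Pow(Mul(32, -1), -1))) = Add(Rational(-296, 587), Mul(Mul(315, Rational(-1, 1723)), Pow(-32, -1))) = Add(Rational(-296, 587), Mul(Rational(-315, 1723), Rational(-1, 32))) = Add(Rational(-296, 587), Rational(315, 55136)) = Rational(-16135351, 32364832)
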